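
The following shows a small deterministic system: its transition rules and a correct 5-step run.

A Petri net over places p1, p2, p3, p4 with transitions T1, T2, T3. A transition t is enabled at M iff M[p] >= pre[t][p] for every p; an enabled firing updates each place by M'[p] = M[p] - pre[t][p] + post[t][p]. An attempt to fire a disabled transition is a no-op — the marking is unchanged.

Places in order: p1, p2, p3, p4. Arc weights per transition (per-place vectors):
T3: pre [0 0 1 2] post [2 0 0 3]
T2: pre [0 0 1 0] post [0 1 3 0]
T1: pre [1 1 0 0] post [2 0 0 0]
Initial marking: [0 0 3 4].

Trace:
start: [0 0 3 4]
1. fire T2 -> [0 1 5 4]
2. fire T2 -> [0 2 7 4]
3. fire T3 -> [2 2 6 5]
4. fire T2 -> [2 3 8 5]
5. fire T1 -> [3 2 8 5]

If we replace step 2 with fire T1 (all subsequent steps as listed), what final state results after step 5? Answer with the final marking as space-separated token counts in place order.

(re-executing from step 2 with the substitution; state before step 2: [0 1 5 4])
2. fire T1 -> [0 1 5 4]
3. fire T3 -> [2 1 4 5]
4. fire T2 -> [2 2 6 5]
5. fire T1 -> [3 1 6 5]

3 1 6 5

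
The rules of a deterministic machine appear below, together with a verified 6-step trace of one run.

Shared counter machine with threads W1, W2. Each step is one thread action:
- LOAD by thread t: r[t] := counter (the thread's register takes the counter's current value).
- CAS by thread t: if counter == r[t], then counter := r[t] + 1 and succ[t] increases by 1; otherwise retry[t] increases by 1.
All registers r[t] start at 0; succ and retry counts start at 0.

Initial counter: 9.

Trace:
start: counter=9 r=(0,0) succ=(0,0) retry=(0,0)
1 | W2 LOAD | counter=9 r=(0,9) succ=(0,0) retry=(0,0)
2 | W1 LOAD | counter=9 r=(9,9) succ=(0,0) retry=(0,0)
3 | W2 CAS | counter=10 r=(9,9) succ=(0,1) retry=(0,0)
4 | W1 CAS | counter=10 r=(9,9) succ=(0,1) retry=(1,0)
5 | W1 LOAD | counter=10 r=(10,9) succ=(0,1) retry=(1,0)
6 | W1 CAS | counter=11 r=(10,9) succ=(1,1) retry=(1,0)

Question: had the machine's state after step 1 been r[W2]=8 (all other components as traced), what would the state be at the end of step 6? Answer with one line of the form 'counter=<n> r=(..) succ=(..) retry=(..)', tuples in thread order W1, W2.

state after step 1 := counter=9 r=(0,8) succ=(0,0) retry=(0,0)
2 | W1 LOAD | counter=9 r=(9,8) succ=(0,0) retry=(0,0)
3 | W2 CAS | counter=9 r=(9,8) succ=(0,0) retry=(0,1)
4 | W1 CAS | counter=10 r=(9,8) succ=(1,0) retry=(0,1)
5 | W1 LOAD | counter=10 r=(10,8) succ=(1,0) retry=(0,1)
6 | W1 CAS | counter=11 r=(10,8) succ=(2,0) retry=(0,1)

counter=11 r=(10,8) succ=(2,0) retry=(0,1)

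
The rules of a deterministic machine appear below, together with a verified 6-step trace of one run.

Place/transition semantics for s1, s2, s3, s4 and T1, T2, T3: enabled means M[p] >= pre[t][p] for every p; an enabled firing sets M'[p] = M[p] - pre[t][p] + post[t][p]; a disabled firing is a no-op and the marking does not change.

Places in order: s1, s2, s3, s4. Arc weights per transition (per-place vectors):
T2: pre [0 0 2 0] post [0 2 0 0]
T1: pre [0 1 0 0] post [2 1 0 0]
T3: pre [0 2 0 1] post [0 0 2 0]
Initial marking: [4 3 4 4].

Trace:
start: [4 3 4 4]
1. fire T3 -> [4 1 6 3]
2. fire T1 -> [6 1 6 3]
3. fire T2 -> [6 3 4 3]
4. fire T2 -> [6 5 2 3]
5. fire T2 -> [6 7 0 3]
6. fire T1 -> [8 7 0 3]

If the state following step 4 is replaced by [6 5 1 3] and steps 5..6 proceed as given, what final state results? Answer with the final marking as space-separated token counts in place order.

8 5 1 3

state after step 4 := [6 5 1 3]
5. fire T2 -> [6 5 1 3]
6. fire T1 -> [8 5 1 3]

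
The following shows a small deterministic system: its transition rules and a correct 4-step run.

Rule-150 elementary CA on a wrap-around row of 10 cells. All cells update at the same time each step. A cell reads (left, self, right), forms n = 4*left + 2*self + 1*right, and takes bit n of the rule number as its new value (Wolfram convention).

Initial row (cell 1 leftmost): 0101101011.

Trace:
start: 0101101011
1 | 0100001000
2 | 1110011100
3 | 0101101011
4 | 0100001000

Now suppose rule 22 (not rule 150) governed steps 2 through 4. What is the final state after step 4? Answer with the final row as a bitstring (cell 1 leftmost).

(re-executing steps 2..4 under rule 22; state before step 2: 0100001000)
2 | 1110011100
3 | 0001100011
4 | 1010010100

1010010100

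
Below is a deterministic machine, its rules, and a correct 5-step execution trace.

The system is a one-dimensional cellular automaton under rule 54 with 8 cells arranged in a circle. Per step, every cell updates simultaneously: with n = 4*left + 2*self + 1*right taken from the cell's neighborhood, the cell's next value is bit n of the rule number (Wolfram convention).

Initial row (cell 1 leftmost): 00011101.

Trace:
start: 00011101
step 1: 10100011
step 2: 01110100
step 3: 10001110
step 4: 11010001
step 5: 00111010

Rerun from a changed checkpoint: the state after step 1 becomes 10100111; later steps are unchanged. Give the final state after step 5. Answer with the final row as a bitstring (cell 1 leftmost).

00110000

state after step 1 := 10100111
step 2: 01111000
step 3: 10000100
step 4: 11001111
step 5: 00110000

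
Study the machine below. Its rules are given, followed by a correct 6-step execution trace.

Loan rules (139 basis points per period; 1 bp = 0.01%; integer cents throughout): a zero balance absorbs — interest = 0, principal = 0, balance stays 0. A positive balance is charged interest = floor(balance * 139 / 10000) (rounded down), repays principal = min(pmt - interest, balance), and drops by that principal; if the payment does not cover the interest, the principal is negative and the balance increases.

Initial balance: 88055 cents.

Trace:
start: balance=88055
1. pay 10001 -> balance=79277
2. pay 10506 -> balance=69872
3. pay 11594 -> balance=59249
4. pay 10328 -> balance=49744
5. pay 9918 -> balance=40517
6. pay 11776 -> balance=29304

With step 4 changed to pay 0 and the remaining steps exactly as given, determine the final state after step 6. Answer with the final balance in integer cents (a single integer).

(re-executing from step 4 with the substitution; state before step 4: balance=59249)
4. pay 0 -> balance=60072
5. pay 9918 -> balance=50989
6. pay 11776 -> balance=39921

39921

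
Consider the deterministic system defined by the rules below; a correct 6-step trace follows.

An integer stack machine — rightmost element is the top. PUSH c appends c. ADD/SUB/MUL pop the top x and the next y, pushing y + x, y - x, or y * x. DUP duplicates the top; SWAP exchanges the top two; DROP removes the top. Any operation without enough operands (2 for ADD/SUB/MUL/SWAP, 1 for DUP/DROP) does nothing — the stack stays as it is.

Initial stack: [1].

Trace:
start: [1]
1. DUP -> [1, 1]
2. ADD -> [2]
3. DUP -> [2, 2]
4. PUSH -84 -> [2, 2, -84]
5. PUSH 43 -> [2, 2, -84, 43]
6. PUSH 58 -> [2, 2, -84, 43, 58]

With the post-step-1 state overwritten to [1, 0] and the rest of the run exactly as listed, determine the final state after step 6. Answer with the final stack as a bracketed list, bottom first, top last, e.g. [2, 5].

state after step 1 := [1, 0]
2. ADD -> [1]
3. DUP -> [1, 1]
4. PUSH -84 -> [1, 1, -84]
5. PUSH 43 -> [1, 1, -84, 43]
6. PUSH 58 -> [1, 1, -84, 43, 58]

[1, 1, -84, 43, 58]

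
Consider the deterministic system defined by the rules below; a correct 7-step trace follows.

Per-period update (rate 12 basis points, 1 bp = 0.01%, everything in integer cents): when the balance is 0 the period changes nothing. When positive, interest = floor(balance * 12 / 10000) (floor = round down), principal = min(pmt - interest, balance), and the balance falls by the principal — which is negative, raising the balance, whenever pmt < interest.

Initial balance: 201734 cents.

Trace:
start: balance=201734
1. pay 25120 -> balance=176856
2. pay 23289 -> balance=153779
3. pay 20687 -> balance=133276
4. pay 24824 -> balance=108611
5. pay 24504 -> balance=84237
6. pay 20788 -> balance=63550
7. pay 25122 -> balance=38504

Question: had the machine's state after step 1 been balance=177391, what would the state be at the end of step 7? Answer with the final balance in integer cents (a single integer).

39041

state after step 1 := balance=177391
2. pay 23289 -> balance=154314
3. pay 20687 -> balance=133812
4. pay 24824 -> balance=109148
5. pay 24504 -> balance=84774
6. pay 20788 -> balance=64087
7. pay 25122 -> balance=39041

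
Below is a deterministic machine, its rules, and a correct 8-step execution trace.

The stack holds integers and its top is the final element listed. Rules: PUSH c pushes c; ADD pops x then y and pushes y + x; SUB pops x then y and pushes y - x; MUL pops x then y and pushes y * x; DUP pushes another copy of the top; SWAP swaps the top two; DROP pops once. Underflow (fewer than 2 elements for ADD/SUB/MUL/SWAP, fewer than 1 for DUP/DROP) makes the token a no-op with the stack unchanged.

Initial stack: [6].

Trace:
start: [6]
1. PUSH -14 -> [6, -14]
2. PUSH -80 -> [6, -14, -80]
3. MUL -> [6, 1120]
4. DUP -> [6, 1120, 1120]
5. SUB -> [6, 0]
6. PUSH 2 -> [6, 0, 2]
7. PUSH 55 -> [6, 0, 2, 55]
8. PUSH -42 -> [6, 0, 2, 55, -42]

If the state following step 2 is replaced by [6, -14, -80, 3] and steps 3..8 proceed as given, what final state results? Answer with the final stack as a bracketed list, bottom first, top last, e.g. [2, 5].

state after step 2 := [6, -14, -80, 3]
3. MUL -> [6, -14, -240]
4. DUP -> [6, -14, -240, -240]
5. SUB -> [6, -14, 0]
6. PUSH 2 -> [6, -14, 0, 2]
7. PUSH 55 -> [6, -14, 0, 2, 55]
8. PUSH -42 -> [6, -14, 0, 2, 55, -42]

[6, -14, 0, 2, 55, -42]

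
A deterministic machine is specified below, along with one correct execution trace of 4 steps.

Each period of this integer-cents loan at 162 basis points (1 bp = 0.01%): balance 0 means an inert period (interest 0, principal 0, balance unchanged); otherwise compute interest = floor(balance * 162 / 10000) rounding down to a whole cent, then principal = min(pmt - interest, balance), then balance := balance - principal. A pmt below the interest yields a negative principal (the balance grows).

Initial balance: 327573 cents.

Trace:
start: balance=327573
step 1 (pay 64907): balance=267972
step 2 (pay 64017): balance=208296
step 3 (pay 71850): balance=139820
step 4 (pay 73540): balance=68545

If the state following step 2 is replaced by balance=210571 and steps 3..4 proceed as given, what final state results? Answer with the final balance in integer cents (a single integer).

state after step 2 := balance=210571
step 3 (pay 71850): balance=142132
step 4 (pay 73540): balance=70894

70894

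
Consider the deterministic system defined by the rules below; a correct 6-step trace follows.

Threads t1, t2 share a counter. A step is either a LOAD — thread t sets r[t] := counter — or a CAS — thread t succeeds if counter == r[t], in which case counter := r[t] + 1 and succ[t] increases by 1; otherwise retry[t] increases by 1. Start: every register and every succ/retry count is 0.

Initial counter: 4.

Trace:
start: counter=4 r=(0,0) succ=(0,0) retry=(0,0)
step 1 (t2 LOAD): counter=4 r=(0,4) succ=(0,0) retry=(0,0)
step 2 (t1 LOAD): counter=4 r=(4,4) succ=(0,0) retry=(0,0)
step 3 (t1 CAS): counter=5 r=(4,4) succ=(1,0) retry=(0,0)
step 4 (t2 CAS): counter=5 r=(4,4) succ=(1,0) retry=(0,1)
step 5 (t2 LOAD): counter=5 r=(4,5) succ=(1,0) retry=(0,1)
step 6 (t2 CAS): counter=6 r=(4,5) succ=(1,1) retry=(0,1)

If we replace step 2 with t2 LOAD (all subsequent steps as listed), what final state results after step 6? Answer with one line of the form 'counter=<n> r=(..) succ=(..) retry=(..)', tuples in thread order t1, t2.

counter=6 r=(0,5) succ=(0,2) retry=(1,0)

(re-executing from step 2 with the substitution; state before step 2: counter=4 r=(0,4) succ=(0,0) retry=(0,0))
step 2 (t2 LOAD): counter=4 r=(0,4) succ=(0,0) retry=(0,0)
step 3 (t1 CAS): counter=4 r=(0,4) succ=(0,0) retry=(1,0)
step 4 (t2 CAS): counter=5 r=(0,4) succ=(0,1) retry=(1,0)
step 5 (t2 LOAD): counter=5 r=(0,5) succ=(0,1) retry=(1,0)
step 6 (t2 CAS): counter=6 r=(0,5) succ=(0,2) retry=(1,0)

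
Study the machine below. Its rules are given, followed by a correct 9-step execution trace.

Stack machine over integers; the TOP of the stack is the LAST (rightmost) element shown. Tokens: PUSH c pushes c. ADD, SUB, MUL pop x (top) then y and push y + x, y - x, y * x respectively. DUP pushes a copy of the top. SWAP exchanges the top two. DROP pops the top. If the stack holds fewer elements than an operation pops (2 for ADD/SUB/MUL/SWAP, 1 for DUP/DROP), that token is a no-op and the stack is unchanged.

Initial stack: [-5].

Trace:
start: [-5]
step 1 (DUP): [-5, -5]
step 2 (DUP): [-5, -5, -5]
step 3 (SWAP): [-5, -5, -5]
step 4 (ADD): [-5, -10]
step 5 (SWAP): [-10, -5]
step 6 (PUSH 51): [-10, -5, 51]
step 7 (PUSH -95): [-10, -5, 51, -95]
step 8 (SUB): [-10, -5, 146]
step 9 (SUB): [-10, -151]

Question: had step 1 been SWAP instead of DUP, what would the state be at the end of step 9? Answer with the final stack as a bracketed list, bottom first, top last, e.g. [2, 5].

(re-executing from step 1 with the substitution; state before step 1: [-5])
step 1 (SWAP): [-5]
step 2 (DUP): [-5, -5]
step 3 (SWAP): [-5, -5]
step 4 (ADD): [-10]
step 5 (SWAP): [-10]
step 6 (PUSH 51): [-10, 51]
step 7 (PUSH -95): [-10, 51, -95]
step 8 (SUB): [-10, 146]
step 9 (SUB): [-156]

[-156]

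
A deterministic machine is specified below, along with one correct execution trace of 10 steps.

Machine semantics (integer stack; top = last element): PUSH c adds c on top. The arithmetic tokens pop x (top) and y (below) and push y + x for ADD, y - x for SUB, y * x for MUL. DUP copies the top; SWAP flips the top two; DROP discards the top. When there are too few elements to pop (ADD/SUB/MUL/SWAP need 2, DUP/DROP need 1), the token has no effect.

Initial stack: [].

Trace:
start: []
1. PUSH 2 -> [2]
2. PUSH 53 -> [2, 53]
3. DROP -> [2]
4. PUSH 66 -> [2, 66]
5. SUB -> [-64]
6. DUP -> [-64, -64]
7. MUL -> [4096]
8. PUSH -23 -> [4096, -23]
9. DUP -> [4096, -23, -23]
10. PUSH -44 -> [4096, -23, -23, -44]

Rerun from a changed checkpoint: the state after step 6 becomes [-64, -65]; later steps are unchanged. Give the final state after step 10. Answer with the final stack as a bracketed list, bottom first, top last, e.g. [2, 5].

[4160, -23, -23, -44]

state after step 6 := [-64, -65]
7. MUL -> [4160]
8. PUSH -23 -> [4160, -23]
9. DUP -> [4160, -23, -23]
10. PUSH -44 -> [4160, -23, -23, -44]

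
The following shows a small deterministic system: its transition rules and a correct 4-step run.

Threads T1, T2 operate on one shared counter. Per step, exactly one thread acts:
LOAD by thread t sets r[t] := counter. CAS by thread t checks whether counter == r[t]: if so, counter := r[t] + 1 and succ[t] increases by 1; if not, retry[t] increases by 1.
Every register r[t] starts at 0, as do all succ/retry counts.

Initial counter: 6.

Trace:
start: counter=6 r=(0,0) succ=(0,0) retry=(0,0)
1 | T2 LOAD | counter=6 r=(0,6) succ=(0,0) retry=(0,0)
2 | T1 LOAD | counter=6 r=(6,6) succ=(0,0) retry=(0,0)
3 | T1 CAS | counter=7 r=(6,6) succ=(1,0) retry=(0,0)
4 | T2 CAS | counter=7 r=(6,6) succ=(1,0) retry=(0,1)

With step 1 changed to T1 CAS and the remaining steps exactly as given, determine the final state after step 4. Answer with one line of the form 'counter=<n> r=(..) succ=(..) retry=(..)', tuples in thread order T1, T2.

(re-executing from step 1 with the substitution; state before step 1: counter=6 r=(0,0) succ=(0,0) retry=(0,0))
1 | T1 CAS | counter=6 r=(0,0) succ=(0,0) retry=(1,0)
2 | T1 LOAD | counter=6 r=(6,0) succ=(0,0) retry=(1,0)
3 | T1 CAS | counter=7 r=(6,0) succ=(1,0) retry=(1,0)
4 | T2 CAS | counter=7 r=(6,0) succ=(1,0) retry=(1,1)

counter=7 r=(6,0) succ=(1,0) retry=(1,1)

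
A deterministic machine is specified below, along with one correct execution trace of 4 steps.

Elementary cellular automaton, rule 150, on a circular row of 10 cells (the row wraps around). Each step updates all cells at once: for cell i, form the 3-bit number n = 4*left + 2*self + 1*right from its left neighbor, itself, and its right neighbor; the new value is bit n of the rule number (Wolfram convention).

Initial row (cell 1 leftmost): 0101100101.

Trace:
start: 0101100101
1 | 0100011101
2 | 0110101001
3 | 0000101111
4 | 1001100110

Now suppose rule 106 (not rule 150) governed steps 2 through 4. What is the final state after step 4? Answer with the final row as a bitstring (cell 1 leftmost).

0011000001

(re-executing steps 2..4 under rule 106; state before step 2: 0100011101)
2 | 1000110110
3 | 0001111111
4 | 0011000001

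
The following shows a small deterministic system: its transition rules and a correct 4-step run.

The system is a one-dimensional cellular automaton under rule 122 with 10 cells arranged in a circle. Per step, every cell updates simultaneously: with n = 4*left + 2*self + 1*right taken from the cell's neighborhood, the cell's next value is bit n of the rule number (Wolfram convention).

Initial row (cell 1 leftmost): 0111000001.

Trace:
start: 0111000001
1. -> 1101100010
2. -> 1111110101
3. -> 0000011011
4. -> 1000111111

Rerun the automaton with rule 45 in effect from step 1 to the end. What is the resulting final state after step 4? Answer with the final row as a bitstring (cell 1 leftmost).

(re-executing steps 1..4 under rule 45; state before step 1: 0111000001)
1. -> 1100011101
2. -> 0001010011
3. -> 0101110010
4. -> 0111000010

0111000010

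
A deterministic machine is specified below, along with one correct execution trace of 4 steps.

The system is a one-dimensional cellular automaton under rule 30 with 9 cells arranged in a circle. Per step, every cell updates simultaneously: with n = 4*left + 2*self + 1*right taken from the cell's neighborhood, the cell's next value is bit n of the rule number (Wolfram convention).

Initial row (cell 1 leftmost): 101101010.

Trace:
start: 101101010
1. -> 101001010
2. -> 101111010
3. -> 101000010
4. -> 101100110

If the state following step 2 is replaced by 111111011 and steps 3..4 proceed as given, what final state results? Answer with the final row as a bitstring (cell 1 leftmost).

state after step 2 := 111111011
3. -> 000000010
4. -> 000000111

000000111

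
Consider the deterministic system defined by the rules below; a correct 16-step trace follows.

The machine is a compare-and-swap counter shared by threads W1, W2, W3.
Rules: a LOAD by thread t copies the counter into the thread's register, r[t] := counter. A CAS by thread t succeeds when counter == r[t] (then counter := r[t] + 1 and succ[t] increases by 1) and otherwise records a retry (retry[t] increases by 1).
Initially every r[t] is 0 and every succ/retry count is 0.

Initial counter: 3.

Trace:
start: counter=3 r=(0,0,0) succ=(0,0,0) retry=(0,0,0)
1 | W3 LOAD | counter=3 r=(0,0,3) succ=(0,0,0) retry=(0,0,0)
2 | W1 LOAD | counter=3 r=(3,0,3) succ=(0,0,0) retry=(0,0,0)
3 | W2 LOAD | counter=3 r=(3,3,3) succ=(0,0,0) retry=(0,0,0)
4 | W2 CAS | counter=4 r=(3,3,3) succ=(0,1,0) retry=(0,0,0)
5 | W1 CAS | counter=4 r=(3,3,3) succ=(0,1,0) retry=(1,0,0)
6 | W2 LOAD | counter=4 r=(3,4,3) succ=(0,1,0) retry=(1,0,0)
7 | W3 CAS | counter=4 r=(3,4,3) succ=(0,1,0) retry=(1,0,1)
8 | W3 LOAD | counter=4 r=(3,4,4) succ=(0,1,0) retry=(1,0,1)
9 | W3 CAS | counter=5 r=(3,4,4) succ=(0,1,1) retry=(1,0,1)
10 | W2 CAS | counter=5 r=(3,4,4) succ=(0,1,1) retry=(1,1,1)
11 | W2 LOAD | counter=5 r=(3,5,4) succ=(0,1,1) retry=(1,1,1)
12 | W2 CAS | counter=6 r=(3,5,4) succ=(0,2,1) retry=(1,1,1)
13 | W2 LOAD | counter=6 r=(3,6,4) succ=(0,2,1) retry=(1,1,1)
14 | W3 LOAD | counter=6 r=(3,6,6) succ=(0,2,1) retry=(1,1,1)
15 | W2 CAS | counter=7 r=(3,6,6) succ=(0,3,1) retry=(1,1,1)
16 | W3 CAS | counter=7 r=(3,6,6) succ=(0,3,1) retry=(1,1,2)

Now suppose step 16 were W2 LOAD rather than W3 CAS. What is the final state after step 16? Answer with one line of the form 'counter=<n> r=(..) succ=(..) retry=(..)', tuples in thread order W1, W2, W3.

(re-executing from step 16 with the substitution; state before step 16: counter=7 r=(3,6,6) succ=(0,3,1) retry=(1,1,1))
16 | W2 LOAD | counter=7 r=(3,7,6) succ=(0,3,1) retry=(1,1,1)

counter=7 r=(3,7,6) succ=(0,3,1) retry=(1,1,1)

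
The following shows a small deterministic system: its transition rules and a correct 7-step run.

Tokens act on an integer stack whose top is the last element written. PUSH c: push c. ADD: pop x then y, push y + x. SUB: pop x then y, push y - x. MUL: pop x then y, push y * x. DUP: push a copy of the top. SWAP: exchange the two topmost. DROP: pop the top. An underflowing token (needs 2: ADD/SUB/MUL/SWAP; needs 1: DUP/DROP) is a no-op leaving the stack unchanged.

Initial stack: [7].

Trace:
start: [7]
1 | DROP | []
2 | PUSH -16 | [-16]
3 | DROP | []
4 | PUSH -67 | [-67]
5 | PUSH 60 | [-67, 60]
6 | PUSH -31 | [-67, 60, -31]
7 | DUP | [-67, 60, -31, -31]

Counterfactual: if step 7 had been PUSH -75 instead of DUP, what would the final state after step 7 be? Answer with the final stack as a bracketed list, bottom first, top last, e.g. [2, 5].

(re-executing from step 7 with the substitution; state before step 7: [-67, 60, -31])
7 | PUSH -75 | [-67, 60, -31, -75]

[-67, 60, -31, -75]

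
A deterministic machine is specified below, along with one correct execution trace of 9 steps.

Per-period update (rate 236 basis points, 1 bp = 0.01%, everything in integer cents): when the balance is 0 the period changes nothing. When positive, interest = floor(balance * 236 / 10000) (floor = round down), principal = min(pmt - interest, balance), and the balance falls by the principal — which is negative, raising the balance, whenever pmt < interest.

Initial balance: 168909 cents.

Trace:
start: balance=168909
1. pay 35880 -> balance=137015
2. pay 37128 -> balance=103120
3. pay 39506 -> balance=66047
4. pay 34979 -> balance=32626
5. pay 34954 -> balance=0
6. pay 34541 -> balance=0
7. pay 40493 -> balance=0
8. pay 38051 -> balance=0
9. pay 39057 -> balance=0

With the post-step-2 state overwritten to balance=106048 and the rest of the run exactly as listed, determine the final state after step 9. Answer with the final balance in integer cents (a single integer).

0

state after step 2 := balance=106048
3. pay 39506 -> balance=69044
4. pay 34979 -> balance=35694
5. pay 34954 -> balance=1582
6. pay 34541 -> balance=0
7. pay 40493 -> balance=0
8. pay 38051 -> balance=0
9. pay 39057 -> balance=0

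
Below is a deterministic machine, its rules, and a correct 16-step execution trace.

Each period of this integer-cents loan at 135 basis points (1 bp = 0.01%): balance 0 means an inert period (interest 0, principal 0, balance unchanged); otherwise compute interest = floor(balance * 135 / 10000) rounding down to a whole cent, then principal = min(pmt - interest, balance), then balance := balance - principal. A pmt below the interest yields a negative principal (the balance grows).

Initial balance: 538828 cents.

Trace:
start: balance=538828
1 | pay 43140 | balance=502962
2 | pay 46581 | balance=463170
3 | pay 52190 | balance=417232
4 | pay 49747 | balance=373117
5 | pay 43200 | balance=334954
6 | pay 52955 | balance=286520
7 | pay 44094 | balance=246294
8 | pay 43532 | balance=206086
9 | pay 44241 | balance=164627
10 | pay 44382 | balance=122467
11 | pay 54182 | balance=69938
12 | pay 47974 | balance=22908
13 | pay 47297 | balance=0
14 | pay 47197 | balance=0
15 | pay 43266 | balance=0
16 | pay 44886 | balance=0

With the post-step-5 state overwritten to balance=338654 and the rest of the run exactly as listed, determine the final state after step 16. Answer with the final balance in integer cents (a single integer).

state after step 5 := balance=338654
6 | pay 52955 | balance=290270
7 | pay 44094 | balance=250094
8 | pay 43532 | balance=209938
9 | pay 44241 | balance=168531
10 | pay 44382 | balance=126424
11 | pay 54182 | balance=73948
12 | pay 47974 | balance=26972
13 | pay 47297 | balance=0
14 | pay 47197 | balance=0
15 | pay 43266 | balance=0
16 | pay 44886 | balance=0

0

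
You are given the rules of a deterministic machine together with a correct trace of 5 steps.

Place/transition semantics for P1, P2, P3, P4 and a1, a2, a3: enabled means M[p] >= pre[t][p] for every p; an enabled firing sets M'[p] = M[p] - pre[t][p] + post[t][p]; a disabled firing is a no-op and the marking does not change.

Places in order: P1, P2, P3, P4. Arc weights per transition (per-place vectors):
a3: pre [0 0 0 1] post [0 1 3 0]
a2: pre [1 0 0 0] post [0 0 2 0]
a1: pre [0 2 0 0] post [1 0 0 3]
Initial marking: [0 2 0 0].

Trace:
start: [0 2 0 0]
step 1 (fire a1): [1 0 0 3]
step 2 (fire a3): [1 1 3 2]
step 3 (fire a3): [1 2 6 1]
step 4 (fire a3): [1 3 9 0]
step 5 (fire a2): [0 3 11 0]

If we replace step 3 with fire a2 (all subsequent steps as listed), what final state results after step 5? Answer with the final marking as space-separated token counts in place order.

(re-executing from step 3 with the substitution; state before step 3: [1 1 3 2])
step 3 (fire a2): [0 1 5 2]
step 4 (fire a3): [0 2 8 1]
step 5 (fire a2): [0 2 8 1]

0 2 8 1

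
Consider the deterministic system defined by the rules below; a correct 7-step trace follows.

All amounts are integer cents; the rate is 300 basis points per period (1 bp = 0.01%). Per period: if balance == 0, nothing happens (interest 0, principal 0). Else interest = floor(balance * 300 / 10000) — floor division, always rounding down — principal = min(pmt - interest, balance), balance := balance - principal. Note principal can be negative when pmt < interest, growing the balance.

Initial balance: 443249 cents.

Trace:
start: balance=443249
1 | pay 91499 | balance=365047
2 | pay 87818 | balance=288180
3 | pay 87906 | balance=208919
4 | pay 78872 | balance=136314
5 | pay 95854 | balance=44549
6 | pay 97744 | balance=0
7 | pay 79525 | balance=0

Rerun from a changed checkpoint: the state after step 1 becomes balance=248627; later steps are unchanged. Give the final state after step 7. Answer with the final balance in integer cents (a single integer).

state after step 1 := balance=248627
2 | pay 87818 | balance=168267
3 | pay 87906 | balance=85409
4 | pay 78872 | balance=9099
5 | pay 95854 | balance=0
6 | pay 97744 | balance=0
7 | pay 79525 | balance=0

0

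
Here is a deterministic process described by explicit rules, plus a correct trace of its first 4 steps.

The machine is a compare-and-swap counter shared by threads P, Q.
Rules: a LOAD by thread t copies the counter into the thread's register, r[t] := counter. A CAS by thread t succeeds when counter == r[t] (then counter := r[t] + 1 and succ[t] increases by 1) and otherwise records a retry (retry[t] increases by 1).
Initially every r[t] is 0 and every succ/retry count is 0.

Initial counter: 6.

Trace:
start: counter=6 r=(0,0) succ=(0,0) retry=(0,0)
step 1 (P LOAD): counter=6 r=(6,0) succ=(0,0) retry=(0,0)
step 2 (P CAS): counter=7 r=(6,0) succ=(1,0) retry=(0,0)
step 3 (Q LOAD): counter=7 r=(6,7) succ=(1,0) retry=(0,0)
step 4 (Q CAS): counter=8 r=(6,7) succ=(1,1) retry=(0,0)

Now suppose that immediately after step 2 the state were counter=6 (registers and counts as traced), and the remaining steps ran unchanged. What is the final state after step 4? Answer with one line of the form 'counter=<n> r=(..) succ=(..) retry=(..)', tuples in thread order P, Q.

state after step 2 := counter=6 r=(6,0) succ=(1,0) retry=(0,0)
step 3 (Q LOAD): counter=6 r=(6,6) succ=(1,0) retry=(0,0)
step 4 (Q CAS): counter=7 r=(6,6) succ=(1,1) retry=(0,0)

counter=7 r=(6,6) succ=(1,1) retry=(0,0)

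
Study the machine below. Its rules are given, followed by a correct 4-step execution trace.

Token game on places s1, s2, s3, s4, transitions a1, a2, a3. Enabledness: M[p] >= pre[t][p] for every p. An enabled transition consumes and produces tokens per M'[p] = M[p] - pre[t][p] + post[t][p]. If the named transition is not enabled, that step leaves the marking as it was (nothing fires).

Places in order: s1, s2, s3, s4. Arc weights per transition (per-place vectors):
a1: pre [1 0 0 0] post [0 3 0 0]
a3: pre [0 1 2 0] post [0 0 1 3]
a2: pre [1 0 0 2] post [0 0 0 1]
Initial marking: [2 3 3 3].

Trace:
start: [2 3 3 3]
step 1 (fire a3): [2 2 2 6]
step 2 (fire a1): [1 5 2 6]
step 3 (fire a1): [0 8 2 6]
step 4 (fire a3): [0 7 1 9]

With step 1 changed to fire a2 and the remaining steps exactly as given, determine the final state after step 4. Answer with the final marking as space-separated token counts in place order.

0 5 2 5

(re-executing from step 1 with the substitution; state before step 1: [2 3 3 3])
step 1 (fire a2): [1 3 3 2]
step 2 (fire a1): [0 6 3 2]
step 3 (fire a1): [0 6 3 2]
step 4 (fire a3): [0 5 2 5]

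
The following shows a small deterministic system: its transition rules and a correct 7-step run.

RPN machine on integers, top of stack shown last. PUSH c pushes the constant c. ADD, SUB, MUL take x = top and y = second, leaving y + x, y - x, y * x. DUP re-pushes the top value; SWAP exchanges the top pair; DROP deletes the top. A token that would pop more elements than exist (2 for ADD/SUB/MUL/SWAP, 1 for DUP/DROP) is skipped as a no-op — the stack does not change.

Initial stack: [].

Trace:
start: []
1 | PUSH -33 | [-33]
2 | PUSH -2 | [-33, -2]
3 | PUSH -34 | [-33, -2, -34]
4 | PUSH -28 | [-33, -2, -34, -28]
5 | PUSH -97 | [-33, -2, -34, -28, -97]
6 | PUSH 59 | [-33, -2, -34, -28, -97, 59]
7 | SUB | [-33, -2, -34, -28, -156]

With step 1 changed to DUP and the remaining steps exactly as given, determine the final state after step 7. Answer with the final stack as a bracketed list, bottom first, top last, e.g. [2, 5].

(re-executing from step 1 with the substitution; state before step 1: [])
1 | DUP | []
2 | PUSH -2 | [-2]
3 | PUSH -34 | [-2, -34]
4 | PUSH -28 | [-2, -34, -28]
5 | PUSH -97 | [-2, -34, -28, -97]
6 | PUSH 59 | [-2, -34, -28, -97, 59]
7 | SUB | [-2, -34, -28, -156]

[-2, -34, -28, -156]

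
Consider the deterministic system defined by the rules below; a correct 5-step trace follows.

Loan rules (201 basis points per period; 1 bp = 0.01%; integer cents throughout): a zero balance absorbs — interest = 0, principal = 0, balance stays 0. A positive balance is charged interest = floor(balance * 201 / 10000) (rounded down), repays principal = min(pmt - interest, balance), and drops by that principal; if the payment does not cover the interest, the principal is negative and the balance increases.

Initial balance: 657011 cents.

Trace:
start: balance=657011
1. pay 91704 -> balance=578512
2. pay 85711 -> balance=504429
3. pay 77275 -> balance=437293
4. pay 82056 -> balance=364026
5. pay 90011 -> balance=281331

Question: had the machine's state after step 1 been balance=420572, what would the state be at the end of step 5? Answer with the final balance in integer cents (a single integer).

state after step 1 := balance=420572
2. pay 85711 -> balance=343314
3. pay 77275 -> balance=272939
4. pay 82056 -> balance=196369
5. pay 90011 -> balance=110305

110305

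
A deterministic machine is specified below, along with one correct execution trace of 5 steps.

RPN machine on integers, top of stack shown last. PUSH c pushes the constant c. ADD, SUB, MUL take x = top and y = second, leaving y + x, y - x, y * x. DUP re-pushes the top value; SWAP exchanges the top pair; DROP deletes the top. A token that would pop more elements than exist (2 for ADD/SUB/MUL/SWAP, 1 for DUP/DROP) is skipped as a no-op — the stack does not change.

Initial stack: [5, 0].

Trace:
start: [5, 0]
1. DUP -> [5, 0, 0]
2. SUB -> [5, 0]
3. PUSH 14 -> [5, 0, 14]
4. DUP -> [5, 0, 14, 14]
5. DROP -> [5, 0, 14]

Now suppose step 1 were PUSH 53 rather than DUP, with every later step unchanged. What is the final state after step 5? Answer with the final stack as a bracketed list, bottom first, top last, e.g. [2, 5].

[5, -53, 14]

(re-executing from step 1 with the substitution; state before step 1: [5, 0])
1. PUSH 53 -> [5, 0, 53]
2. SUB -> [5, -53]
3. PUSH 14 -> [5, -53, 14]
4. DUP -> [5, -53, 14, 14]
5. DROP -> [5, -53, 14]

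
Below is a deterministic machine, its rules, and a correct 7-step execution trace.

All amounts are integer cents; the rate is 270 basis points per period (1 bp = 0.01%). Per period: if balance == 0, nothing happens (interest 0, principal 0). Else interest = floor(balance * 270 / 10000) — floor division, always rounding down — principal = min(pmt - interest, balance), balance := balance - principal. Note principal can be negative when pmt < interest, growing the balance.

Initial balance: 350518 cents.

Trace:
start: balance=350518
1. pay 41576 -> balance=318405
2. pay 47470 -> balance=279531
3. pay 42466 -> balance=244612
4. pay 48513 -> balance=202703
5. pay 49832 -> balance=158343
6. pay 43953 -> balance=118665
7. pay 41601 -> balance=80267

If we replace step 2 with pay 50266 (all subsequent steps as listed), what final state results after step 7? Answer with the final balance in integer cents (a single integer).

77072

(re-executing from step 2 with the substitution; state before step 2: balance=318405)
2. pay 50266 -> balance=276735
3. pay 42466 -> balance=241740
4. pay 48513 -> balance=199753
5. pay 49832 -> balance=155314
6. pay 43953 -> balance=115554
7. pay 41601 -> balance=77072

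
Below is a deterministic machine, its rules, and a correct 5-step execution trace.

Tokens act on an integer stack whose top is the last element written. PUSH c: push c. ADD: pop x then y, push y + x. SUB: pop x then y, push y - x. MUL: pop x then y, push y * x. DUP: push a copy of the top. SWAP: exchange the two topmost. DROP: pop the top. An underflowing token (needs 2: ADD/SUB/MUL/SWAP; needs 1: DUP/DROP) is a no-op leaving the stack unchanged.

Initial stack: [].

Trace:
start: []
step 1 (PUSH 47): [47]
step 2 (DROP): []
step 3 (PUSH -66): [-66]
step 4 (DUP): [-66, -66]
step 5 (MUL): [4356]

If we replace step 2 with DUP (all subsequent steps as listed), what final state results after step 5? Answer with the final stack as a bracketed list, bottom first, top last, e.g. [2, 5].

[47, 47, 4356]

(re-executing from step 2 with the substitution; state before step 2: [47])
step 2 (DUP): [47, 47]
step 3 (PUSH -66): [47, 47, -66]
step 4 (DUP): [47, 47, -66, -66]
step 5 (MUL): [47, 47, 4356]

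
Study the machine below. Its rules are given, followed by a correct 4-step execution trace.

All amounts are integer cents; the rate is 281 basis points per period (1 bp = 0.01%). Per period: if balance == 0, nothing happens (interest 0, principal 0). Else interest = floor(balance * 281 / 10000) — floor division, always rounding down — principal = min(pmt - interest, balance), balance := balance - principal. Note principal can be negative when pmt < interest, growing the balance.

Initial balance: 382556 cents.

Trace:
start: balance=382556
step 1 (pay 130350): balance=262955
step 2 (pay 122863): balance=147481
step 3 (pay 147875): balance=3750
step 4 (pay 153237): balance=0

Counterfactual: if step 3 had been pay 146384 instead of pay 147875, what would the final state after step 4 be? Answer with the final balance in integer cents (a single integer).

(re-executing from step 3 with the substitution; state before step 3: balance=147481)
step 3 (pay 146384): balance=5241
step 4 (pay 153237): balance=0

0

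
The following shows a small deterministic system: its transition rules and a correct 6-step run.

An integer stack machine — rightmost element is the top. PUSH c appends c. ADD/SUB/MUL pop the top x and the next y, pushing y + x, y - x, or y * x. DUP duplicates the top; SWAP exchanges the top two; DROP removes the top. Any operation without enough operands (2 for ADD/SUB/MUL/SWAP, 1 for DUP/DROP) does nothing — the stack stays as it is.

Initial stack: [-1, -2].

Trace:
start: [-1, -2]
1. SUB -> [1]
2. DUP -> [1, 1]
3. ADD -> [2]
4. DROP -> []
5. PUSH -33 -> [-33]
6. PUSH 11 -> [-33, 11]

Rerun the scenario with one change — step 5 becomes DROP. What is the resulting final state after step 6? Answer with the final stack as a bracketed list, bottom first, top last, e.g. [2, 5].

[11]

(re-executing from step 5 with the substitution; state before step 5: [])
5. DROP -> []
6. PUSH 11 -> [11]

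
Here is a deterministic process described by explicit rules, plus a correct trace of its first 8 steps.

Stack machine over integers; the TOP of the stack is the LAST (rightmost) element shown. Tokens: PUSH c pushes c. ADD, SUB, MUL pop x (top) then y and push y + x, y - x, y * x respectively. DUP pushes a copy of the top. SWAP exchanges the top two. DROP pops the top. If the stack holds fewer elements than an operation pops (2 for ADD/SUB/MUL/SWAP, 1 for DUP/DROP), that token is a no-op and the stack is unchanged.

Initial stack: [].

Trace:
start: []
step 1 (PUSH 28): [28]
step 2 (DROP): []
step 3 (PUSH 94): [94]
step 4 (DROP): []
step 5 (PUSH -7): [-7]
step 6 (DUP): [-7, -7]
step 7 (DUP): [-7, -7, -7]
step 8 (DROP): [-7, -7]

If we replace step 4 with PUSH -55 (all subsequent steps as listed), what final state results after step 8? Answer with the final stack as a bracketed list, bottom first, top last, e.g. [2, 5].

[94, -55, -7, -7]

(re-executing from step 4 with the substitution; state before step 4: [94])
step 4 (PUSH -55): [94, -55]
step 5 (PUSH -7): [94, -55, -7]
step 6 (DUP): [94, -55, -7, -7]
step 7 (DUP): [94, -55, -7, -7, -7]
step 8 (DROP): [94, -55, -7, -7]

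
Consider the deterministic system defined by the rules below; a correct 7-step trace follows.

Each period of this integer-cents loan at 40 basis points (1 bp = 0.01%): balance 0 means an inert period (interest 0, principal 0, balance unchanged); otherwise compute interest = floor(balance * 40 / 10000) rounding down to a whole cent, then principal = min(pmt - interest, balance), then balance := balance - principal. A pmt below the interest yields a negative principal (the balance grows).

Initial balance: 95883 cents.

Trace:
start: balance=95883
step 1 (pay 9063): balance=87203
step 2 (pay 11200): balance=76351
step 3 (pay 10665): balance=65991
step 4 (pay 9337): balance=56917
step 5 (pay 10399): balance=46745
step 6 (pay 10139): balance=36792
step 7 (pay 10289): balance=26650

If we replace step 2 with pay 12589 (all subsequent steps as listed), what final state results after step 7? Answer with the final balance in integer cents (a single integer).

25234

(re-executing from step 2 with the substitution; state before step 2: balance=87203)
step 2 (pay 12589): balance=74962
step 3 (pay 10665): balance=64596
step 4 (pay 9337): balance=55517
step 5 (pay 10399): balance=45340
step 6 (pay 10139): balance=35382
step 7 (pay 10289): balance=25234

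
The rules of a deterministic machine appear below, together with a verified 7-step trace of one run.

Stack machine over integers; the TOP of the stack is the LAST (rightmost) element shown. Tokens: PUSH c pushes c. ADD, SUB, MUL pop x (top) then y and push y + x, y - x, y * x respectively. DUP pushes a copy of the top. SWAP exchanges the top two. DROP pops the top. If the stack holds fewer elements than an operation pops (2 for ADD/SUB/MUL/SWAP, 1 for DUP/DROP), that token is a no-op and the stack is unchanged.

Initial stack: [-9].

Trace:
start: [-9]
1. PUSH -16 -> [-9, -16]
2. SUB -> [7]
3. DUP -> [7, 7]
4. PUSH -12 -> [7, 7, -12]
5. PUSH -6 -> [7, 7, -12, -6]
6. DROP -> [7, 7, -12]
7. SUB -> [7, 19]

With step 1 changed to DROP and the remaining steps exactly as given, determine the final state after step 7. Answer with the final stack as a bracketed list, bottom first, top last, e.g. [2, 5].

(re-executing from step 1 with the substitution; state before step 1: [-9])
1. DROP -> []
2. SUB -> []
3. DUP -> []
4. PUSH -12 -> [-12]
5. PUSH -6 -> [-12, -6]
6. DROP -> [-12]
7. SUB -> [-12]

[-12]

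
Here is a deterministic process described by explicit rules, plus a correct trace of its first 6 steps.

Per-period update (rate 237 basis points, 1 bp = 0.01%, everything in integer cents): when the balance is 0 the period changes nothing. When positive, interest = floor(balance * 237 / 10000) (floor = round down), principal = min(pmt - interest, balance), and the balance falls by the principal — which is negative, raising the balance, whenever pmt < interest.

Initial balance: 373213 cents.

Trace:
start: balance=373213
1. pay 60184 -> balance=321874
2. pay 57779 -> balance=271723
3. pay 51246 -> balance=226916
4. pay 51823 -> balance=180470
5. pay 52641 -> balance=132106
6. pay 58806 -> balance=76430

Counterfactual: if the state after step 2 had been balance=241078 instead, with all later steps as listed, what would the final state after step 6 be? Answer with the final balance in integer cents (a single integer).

42776

state after step 2 := balance=241078
3. pay 51246 -> balance=195545
4. pay 51823 -> balance=148356
5. pay 52641 -> balance=99231
6. pay 58806 -> balance=42776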